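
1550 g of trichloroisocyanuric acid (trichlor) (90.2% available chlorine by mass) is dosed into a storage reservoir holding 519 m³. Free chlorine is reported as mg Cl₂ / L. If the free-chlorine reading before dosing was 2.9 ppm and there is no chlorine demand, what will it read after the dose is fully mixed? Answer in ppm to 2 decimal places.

Volume: 519 m³ = 519,000 L.
Available chlorine delivered: 1550 g × 0.902 = 1398 g as Cl₂.
Concentration rise: 1398 g / 519,000 L = 2.694 mg/L = 2.69 ppm.
Final FC: 2.9 + 2.69 = 5.59 ppm.

5.59 ppm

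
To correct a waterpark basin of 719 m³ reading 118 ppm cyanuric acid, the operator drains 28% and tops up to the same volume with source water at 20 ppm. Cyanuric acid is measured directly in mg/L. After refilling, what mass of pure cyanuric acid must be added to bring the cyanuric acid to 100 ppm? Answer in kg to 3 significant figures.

6.79 kg

Volume: 719 m³ = 719,000 L.
After draining 28% and refilling: 118 × 0.72 + 20 × 0.28 = 90.56 ppm.
Deficit to target: 100 − 90.56 = 9.44 mg/L.
Mass: 9.44 mg/L × 719,000 L = 6787 g cyanuric acid.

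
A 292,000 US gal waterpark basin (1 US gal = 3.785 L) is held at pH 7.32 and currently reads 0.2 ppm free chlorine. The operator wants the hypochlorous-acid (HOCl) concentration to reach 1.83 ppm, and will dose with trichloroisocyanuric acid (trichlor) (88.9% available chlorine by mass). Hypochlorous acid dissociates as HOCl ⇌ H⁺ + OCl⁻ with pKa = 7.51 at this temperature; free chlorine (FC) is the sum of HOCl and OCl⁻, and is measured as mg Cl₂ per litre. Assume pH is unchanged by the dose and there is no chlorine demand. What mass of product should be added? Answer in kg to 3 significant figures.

Volume: 292,000 US gal × 3.785 L/gal = 1,105,220 L.
[OCl⁻]/[HOCl] = 10^(pH − pKa) = 10^(7.32 − 7.51) = 0.6457; fraction as HOCl = 1/(1 + 0.6457) = 0.6077.
Free chlorine required for 1.83 ppm HOCl: 1.83 / 0.6077 = 3.012 ppm.
FC to add: 3.012 − 0.2 = 2.812 mg/L as Cl₂.
Cl₂ equivalent: 2.812 mg/L × 1,105,220 L = 3107 g.
Product at 88.9% available Cl: 3107 / 0.889 = 3495 g.

3.50 kg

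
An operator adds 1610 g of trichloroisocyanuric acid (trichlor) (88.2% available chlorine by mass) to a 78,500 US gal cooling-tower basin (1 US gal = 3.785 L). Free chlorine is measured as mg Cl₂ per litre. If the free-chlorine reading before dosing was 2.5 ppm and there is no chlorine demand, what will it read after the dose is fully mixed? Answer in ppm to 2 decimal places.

7.28 ppm

Volume: 78,500 US gal × 3.785 L/gal = 297,122 L.
Available chlorine delivered: 1610 g × 0.882 = 1420 g as Cl₂.
Concentration rise: 1420 g / 297,122 L = 4.779 mg/L = 4.78 ppm.
Final FC: 2.5 + 4.78 = 7.28 ppm.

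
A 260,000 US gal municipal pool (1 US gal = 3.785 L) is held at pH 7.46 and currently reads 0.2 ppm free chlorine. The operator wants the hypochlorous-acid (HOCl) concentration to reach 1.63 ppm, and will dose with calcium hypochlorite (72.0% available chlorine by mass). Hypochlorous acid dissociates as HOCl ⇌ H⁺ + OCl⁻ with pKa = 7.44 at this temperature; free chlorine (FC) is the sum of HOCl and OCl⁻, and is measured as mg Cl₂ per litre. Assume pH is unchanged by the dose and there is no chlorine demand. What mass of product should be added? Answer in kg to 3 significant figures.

4.29 kg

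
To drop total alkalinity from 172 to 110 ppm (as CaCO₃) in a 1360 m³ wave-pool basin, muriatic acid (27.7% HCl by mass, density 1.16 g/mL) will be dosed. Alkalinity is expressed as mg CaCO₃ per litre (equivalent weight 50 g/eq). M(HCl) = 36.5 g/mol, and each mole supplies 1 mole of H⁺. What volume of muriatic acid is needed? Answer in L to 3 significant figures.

192 L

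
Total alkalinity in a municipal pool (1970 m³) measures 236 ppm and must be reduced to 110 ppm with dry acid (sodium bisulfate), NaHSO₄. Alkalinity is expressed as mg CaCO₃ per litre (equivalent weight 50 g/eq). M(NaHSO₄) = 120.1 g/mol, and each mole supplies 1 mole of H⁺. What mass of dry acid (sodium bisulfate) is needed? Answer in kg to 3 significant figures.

Volume: 1970 m³ = 1,970,000 L.
Alkalinity to neutralize: (236 − 110) = 126 mg/L as CaCO₃ × 1,970,000 L = 248,200 g as CaCO₃.
Equivalents of H⁺ required: 248,200 ÷ 50 g/eq = 4964 eq = 4964 mol NaHSO₄.
Mass of NaHSO₄: 4964 × 120.1 = 596,200 g.

596 kg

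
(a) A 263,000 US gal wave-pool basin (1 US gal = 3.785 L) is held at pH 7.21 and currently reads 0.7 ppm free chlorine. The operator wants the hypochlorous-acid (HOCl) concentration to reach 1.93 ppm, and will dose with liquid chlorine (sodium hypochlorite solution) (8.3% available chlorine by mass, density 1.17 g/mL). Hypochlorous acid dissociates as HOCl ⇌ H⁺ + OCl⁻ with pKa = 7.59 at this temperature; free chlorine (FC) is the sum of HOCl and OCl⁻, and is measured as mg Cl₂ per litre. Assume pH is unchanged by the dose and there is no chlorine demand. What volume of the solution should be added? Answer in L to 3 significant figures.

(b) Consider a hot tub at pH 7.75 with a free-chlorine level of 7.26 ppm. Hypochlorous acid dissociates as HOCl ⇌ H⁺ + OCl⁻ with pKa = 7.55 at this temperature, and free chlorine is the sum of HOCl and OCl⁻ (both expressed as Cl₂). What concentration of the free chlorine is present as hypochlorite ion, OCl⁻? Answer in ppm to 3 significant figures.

(a) 20.9 L; (b) 4.45 ppm

(a) Volume: 263,000 US gal × 3.785 L/gal = 995,455 L.
(a) [OCl⁻]/[HOCl] = 10^(pH − pKa) = 10^(7.21 − 7.59) = 0.4169; fraction as HOCl = 1/(1 + 0.4169) = 0.7058.
(a) Free chlorine required for 1.93 ppm HOCl: 1.93 / 0.7058 = 2.735 ppm.
(a) FC to add: 2.735 − 0.7 = 2.035 mg/L as Cl₂.
(a) Cl₂ equivalent: 2.035 mg/L × 995,455 L = 2025 g.
(a) Product at 8.3% available Cl: 2025 / 0.083 = 24,400 g.
(a) Volume: 24,400 g ÷ 1.17 g/mL = 20,860 mL.

(b) [OCl⁻]/[HOCl] = 10^(pH − pKa) = 10^(7.75 − 7.55) = 10^0.20 = 1.585.
(b) Fraction as HOCl = 1 / (1 + 1.585) = 0.3869.
(b) OCl⁻ = (1 − 0.3869) × 7.26 ppm = 4.451 ppm.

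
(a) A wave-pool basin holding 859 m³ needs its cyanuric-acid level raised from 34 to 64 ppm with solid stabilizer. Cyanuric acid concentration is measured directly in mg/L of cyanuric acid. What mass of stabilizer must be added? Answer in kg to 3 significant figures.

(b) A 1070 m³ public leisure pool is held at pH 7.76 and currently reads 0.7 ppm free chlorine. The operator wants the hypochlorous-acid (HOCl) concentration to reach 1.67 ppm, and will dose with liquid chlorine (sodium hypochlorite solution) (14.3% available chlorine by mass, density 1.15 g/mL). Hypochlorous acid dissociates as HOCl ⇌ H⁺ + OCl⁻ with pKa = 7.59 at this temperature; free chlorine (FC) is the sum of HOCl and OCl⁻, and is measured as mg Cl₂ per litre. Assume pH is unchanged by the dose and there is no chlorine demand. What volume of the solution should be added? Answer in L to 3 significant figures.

(a) Volume: 859 m³ = 859,000 L.
(a) CYA to add: (64 − 34) = 30 mg/L × 859,000 L = 25,770 g cyanuric acid.

(b) Volume: 1070 m³ = 1,070,000 L.
(b) [OCl⁻]/[HOCl] = 10^(pH − pKa) = 10^(7.76 − 7.59) = 1.479; fraction as HOCl = 1/(1 + 1.479) = 0.4034.
(b) Free chlorine required for 1.67 ppm HOCl: 1.67 / 0.4034 = 4.14 ppm.
(b) FC to add: 4.14 − 0.7 = 3.44 mg/L as Cl₂.
(b) Cl₂ equivalent: 3.44 mg/L × 1,070,000 L = 3681 g.
(b) Product at 14.3% available Cl: 3681 / 0.143 = 25,740 g.
(b) Volume: 25,740 g ÷ 1.15 g/mL = 22,380 mL.

(a) 25.8 kg; (b) 22.4 L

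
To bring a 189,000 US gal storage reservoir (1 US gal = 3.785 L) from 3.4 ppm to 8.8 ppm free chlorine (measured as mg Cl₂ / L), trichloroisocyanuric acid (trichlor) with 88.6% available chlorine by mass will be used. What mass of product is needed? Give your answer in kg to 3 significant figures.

Volume: 189,000 US gal × 3.785 L/gal = 715,365 L.
Chlorine deficit: 8.8 − 3.4 = 5.4 ppm = 5.4 mg/L as Cl₂.
Cl₂ equivalent needed: 5.4 mg/L × 715,365 L = 3,863,000 mg = 3863 g.
Product at 88.6% available chlorine: 3863 / 0.886 = 4360 g.

4.36 kg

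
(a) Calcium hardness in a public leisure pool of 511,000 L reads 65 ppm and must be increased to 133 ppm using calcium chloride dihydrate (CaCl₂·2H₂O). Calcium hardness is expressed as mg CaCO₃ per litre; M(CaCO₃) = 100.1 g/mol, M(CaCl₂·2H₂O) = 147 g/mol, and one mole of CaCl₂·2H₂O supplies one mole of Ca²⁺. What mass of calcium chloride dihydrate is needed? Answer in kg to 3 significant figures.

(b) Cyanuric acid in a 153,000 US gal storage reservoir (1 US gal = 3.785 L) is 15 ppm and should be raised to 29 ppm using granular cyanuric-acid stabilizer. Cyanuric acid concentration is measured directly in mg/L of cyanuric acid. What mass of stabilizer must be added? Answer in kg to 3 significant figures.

(a) Hardness to add: (133 − 65) = 68 mg/L as CaCO₃ × 511,000 L = 34,750 g as CaCO₃.
(a) Moles of Ca²⁺ (1 mol Ca²⁺ ≡ 1 mol CaCO₃): 34,750 / 100.1 g/mol = 347.1 mol.
(a) Mass of CaCl₂·2H₂O: 347.1 × 147 = 51,030 g.

(b) Volume: 153,000 US gal × 3.785 L/gal = 579,105 L.
(b) CYA to add: (29 − 15) = 14 mg/L × 579,105 L = 8107 g cyanuric acid.

(a) 51.0 kg; (b) 8.11 kg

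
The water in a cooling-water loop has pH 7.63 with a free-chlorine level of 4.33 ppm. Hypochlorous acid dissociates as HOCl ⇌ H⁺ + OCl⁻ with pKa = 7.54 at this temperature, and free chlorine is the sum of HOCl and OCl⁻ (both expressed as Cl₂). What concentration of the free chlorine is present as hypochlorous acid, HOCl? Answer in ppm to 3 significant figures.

1.94 ppm

[OCl⁻]/[HOCl] = 10^(pH − pKa) = 10^(7.63 − 7.54) = 10^0.09 = 1.23.
Fraction as HOCl = 1 / (1 + 1.23) = 0.4484.
HOCl = 0.4484 × 4.33 ppm = 1.941 ppm.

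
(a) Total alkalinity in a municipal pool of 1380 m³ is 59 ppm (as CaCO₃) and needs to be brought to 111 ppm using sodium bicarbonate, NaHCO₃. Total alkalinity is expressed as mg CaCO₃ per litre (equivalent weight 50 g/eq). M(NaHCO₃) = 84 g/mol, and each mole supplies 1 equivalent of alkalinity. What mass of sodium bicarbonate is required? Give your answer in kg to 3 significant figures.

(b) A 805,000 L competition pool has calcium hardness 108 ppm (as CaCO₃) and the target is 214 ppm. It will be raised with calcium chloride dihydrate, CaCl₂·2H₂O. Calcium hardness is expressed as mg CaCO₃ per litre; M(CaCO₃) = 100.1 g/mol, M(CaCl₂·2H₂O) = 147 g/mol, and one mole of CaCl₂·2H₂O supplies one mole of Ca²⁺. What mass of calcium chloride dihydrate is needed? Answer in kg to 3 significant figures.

(a) Volume: 1380 m³ = 1,380,000 L.
(a) Alkalinity to add: (111 − 59) = 52 mg/L as CaCO₃ × 1,380,000 L = 71,760 g as CaCO₃.
(a) Equivalents: 71,760 g ÷ 50 g/eq = 1435 eq.
(a) NaHCO₃ supplies 1 eq per mole → 1435 mol.
(a) Mass: 1435 mol × 84 g/mol = 120,600 g.

(b) Hardness to add: (214 − 108) = 106 mg/L as CaCO₃ × 805,000 L = 85,330 g as CaCO₃.
(b) Moles of Ca²⁺ (1 mol Ca²⁺ ≡ 1 mol CaCO₃): 85,330 / 100.1 g/mol = 852.4 mol.
(b) Mass of CaCl₂·2H₂O: 852.4 × 147 = 125,300 g.

(a) 121 kg; (b) 125 kg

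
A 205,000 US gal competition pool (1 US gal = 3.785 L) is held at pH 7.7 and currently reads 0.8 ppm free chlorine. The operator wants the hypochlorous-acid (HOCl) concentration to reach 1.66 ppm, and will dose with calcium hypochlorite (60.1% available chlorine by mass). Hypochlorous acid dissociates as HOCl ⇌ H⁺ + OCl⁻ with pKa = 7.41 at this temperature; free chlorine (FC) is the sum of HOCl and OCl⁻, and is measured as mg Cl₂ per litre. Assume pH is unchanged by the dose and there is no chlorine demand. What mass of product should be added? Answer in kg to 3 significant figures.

5.29 kg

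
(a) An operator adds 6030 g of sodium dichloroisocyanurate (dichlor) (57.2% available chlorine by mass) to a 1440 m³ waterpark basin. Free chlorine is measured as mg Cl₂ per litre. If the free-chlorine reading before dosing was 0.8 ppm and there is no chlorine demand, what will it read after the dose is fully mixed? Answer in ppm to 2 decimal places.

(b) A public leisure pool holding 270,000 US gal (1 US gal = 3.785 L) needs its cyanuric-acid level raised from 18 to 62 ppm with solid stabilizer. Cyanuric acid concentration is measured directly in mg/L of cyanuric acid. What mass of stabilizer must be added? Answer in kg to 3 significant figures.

(a) 3.20 ppm; (b) 45.0 kg

(a) Volume: 1440 m³ = 1,440,000 L.
(a) Available chlorine delivered: 6030 g × 0.572 = 3449 g as Cl₂.
(a) Concentration rise: 3449 g / 1,440,000 L = 2.395 mg/L = 2.40 ppm.
(a) Final FC: 0.8 + 2.40 = 3.20 ppm.

(b) Volume: 270,000 US gal × 3.785 L/gal = 1,021,950 L.
(b) CYA to add: (62 − 18) = 44 mg/L × 1,021,950 L = 44,970 g cyanuric acid.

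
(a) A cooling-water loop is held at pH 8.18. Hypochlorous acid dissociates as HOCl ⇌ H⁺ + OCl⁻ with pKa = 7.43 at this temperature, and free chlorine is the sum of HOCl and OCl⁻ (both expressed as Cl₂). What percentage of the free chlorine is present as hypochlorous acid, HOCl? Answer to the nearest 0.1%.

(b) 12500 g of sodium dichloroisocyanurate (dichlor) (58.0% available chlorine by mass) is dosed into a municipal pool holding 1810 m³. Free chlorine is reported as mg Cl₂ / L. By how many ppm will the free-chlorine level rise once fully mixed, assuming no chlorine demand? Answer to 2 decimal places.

(a) [OCl⁻]/[HOCl] = 10^(pH − pKa) = 10^(8.18 − 7.43) = 10^0.75 = 5.623.
(a) Fraction as HOCl = 1 / (1 + 5.623) = 0.151.

(b) Volume: 1810 m³ = 1,810,000 L.
(b) Available chlorine delivered: 12,500 g × 0.58 = 7250 g as Cl₂.
(b) Concentration rise: 7250 g / 1,810,000 L = 4.006 mg/L = 4.01 ppm.

(a) 15.1%; (b) 4.01 ppm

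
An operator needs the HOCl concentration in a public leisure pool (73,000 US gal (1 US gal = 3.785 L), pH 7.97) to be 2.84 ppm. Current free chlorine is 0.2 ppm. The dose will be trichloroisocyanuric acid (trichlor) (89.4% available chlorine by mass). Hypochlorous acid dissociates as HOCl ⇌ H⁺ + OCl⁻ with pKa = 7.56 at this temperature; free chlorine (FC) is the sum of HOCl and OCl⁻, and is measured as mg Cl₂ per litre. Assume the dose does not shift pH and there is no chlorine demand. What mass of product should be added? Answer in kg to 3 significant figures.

3.07 kg

Volume: 73,000 US gal × 3.785 L/gal = 276,305 L.
[OCl⁻]/[HOCl] = 10^(pH − pKa) = 10^(7.97 − 7.56) = 2.57; fraction as HOCl = 1/(1 + 2.57) = 0.2801.
Free chlorine required for 2.84 ppm HOCl: 2.84 / 0.2801 = 10.14 ppm.
FC to add: 10.14 − 0.2 = 9.94 mg/L as Cl₂.
Cl₂ equivalent: 9.94 mg/L × 276,305 L = 2746 g.
Product at 89.4% available Cl: 2746 / 0.894 = 3072 g.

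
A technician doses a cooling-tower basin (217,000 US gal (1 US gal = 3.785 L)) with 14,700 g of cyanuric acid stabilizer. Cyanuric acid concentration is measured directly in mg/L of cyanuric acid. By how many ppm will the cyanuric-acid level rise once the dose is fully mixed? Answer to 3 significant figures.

Volume: 217,000 US gal × 3.785 L/gal = 821,345 L.
Rise: 14,700 g / 821,345 L × 1000 = 17.9 mg/L.

17.9 ppm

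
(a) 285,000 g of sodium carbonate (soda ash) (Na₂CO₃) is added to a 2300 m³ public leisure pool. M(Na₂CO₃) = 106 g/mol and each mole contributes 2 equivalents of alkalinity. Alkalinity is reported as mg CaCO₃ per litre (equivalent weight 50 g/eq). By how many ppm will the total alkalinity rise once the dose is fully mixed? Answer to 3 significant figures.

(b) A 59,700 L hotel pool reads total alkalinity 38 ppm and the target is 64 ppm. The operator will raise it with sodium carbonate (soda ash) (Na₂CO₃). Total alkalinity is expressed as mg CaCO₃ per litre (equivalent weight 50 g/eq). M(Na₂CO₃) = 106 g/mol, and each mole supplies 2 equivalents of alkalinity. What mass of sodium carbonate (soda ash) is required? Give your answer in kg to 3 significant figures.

(a) Volume: 2300 m³ = 2,300,000 L.
(a) Moles of Na₂CO₃: 285,000 g ÷ 106 g/mol = 2689 mol → 5377 eq of alkalinity.
(a) As CaCO₃: 5377 eq × 50 g/eq = 268,900 g.
(a) Rise: 268,900 g / 2,300,000 L × 1000 = 116.9 mg/L.

(b) Alkalinity to add: (64 − 38) = 26 mg/L as CaCO₃ × 59,700 L = 1552 g as CaCO₃.
(b) Equivalents: 1552 g ÷ 50 g/eq = 31.04 eq.
(b) Each mole of Na₂CO₃ supplies 2 eq, so 31.04 / 2 = 15.52 mol.
(b) Mass: 15.52 mol × 106 g/mol = 1645 g.

(a) 117 ppm; (b) 1.65 kg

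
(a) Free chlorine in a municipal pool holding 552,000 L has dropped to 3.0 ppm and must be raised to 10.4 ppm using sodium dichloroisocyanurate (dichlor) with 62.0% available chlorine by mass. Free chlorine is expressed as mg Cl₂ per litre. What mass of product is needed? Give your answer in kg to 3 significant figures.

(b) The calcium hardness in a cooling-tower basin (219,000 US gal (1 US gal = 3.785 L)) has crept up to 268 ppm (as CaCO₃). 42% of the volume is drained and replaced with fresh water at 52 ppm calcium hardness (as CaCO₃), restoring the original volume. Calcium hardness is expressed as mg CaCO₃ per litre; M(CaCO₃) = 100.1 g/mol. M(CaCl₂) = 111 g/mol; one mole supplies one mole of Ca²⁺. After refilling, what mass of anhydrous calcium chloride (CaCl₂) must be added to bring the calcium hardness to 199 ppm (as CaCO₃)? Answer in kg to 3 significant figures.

(a) 6.59 kg; (b) 20.0 kg

(a) Chlorine deficit: 10.4 − 3.0 = 7.4 ppm = 7.4 mg/L as Cl₂.
(a) Cl₂ equivalent needed: 7.4 mg/L × 552,000 L = 4,085,000 mg = 4085 g.
(a) Product at 62.0% available chlorine: 4085 / 0.62 = 6588 g.

(b) Volume: 219,000 US gal × 3.785 L/gal = 828,915 L.
(b) After draining 42% and refilling: 268 × 0.58 + 52 × 0.42 = 177.28 ppm.
(b) Deficit to target: 199 − 177.28 = 21.72 mg/L.
(b) As CaCO₃: 21.72 mg/L × 828,915 L = 18,000 g; ÷ 100.1 = 179.9 mol Ca²⁺.
(b) Mass: 179.9 × 111 = 19,960 g.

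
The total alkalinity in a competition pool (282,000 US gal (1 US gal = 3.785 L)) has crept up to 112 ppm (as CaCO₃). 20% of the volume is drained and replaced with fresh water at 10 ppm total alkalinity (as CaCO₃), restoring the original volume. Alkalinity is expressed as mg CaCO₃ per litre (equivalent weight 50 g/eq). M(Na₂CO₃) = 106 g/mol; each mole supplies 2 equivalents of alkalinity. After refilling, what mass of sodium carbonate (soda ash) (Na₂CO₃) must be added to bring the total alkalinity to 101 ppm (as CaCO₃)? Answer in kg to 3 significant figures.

Volume: 282,000 US gal × 3.785 L/gal = 1,067,370 L.
After draining 20% and refilling: 112 × 0.80 + 10 × 0.20 = 91.6 ppm.
Deficit to target: 101 − 91.6 = 9.4 mg/L.
As CaCO₃: 9.4 mg/L × 1,067,370 L = 10,030 g; ÷ 50 g/eq ÷ 2 = 100.3 mol Na₂CO₃.
Mass: 100.3 × 106 = 10,640 g.

10.6 kg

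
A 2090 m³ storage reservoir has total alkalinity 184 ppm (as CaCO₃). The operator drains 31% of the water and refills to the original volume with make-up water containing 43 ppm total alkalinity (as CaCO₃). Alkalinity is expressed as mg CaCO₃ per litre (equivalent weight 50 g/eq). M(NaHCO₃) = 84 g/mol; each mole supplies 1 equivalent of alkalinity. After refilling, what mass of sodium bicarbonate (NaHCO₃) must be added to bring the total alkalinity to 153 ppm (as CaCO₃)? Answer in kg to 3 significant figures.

Volume: 2090 m³ = 2,090,000 L.
After draining 31% and refilling: 184 × 0.69 + 43 × 0.31 = 140.29 ppm.
Deficit to target: 153 − 140.29 = 12.71 mg/L.
As CaCO₃: 12.71 mg/L × 2,090,000 L = 26,560 g; ÷ 50 g/eq ÷ 1 = 531.3 mol NaHCO₃.
Mass: 531.3 × 84 = 44,630 g.

44.6 kg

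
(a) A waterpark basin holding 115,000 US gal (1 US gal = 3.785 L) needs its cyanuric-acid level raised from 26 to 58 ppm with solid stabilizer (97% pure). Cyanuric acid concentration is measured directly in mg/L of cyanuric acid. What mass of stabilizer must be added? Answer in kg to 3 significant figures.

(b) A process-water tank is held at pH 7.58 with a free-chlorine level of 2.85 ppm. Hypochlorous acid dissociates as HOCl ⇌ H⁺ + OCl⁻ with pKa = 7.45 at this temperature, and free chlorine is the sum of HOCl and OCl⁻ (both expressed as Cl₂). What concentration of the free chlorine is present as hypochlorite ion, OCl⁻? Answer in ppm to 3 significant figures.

(a) Volume: 115,000 US gal × 3.785 L/gal = 435,275 L.
(a) CYA to add: (58 − 26) = 32 mg/L × 435,275 L = 13,930 g cyanuric acid.
(a) At 97% purity: 13,930 / 0.97 = 14,360 g product.

(b) [OCl⁻]/[HOCl] = 10^(pH − pKa) = 10^(7.58 − 7.45) = 10^0.13 = 1.349.
(b) Fraction as HOCl = 1 / (1 + 1.349) = 0.4257.
(b) OCl⁻ = (1 − 0.4257) × 2.85 ppm = 1.637 ppm.

(a) 14.4 kg; (b) 1.64 ppm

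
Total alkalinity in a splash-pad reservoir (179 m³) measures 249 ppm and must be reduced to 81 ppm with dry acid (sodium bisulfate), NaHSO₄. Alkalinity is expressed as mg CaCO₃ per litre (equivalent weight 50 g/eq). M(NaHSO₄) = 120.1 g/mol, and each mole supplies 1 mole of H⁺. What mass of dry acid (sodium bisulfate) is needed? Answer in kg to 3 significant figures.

Volume: 179 m³ = 179,000 L.
Alkalinity to neutralize: (249 − 81) = 168 mg/L as CaCO₃ × 179,000 L = 30,070 g as CaCO₃.
Equivalents of H⁺ required: 30,070 ÷ 50 g/eq = 601.4 eq = 601.4 mol NaHSO₄.
Mass of NaHSO₄: 601.4 × 120.1 = 72,230 g.

72.2 kg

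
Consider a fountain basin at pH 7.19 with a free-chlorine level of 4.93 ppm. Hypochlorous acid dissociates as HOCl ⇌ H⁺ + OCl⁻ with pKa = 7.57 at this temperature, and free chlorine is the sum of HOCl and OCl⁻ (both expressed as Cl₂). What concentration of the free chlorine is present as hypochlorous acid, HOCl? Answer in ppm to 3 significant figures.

3.48 ppm

[OCl⁻]/[HOCl] = 10^(pH − pKa) = 10^(7.19 − 7.57) = 10^-0.38 = 0.4169.
Fraction as HOCl = 1 / (1 + 0.4169) = 0.7058.
HOCl = 0.7058 × 4.93 ppm = 3.48 ppm.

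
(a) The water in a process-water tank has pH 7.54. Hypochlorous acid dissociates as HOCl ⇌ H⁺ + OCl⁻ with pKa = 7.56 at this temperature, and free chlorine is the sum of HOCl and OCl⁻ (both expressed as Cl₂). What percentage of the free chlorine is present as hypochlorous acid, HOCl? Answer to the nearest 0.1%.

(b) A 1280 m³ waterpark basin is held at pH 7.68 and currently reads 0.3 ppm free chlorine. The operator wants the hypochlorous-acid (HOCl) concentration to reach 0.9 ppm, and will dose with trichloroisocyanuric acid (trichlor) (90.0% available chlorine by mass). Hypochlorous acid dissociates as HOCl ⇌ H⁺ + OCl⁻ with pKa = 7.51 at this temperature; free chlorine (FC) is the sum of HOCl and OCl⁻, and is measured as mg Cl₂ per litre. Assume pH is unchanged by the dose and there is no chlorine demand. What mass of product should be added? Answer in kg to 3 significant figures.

(a) [OCl⁻]/[HOCl] = 10^(pH − pKa) = 10^(7.54 − 7.56) = 10^-0.02 = 0.955.
(a) Fraction as HOCl = 1 / (1 + 0.955) = 0.5115.

(b) Volume: 1280 m³ = 1,280,000 L.
(b) [OCl⁻]/[HOCl] = 10^(pH − pKa) = 10^(7.68 − 7.51) = 1.479; fraction as HOCl = 1/(1 + 1.479) = 0.4034.
(b) Free chlorine required for 0.9 ppm HOCl: 0.9 / 0.4034 = 2.231 ppm.
(b) FC to add: 2.231 − 0.3 = 1.931 mg/L as Cl₂.
(b) Cl₂ equivalent: 1.931 mg/L × 1,280,000 L = 2472 g.
(b) Product at 90.0% available Cl: 2472 / 0.9 = 2747 g.

(a) 51.2%; (b) 2.75 kg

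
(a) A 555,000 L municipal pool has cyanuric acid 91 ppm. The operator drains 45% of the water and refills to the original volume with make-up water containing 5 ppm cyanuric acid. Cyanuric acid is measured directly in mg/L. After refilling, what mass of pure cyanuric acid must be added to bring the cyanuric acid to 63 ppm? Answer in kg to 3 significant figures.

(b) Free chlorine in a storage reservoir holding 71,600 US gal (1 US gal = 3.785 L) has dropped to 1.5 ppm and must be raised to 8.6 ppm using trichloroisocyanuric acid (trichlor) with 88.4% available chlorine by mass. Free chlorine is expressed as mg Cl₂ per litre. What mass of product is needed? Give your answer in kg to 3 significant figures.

(a) 5.94 kg; (b) 2.18 kg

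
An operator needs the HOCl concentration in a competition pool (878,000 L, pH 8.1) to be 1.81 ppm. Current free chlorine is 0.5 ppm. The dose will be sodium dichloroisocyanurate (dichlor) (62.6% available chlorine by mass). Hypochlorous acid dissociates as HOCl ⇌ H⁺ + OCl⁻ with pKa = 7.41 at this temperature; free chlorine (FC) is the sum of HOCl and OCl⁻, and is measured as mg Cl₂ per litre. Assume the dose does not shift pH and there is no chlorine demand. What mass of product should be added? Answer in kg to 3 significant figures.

14.3 kg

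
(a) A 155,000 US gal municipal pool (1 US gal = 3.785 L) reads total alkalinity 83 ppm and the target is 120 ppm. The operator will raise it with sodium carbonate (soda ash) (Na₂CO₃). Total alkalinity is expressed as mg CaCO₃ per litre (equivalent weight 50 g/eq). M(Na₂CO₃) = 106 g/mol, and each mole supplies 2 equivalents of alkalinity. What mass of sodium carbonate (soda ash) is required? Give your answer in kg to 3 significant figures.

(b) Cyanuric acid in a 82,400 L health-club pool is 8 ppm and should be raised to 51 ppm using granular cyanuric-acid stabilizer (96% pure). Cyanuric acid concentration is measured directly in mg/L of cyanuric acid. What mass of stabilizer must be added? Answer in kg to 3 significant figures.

(a) 23.0 kg; (b) 3.69 kg

(a) Volume: 155,000 US gal × 3.785 L/gal = 586,675 L.
(a) Alkalinity to add: (120 − 83) = 37 mg/L as CaCO₃ × 586,675 L = 21,710 g as CaCO₃.
(a) Equivalents: 21,710 g ÷ 50 g/eq = 434.1 eq.
(a) Each mole of Na₂CO₃ supplies 2 eq, so 434.1 / 2 = 217.1 mol.
(a) Mass: 217.1 mol × 106 g/mol = 23,010 g.

(b) CYA to add: (51 − 8) = 43 mg/L × 82,400 L = 3543 g cyanuric acid.
(b) At 96% purity: 3543 / 0.96 = 3691 g product.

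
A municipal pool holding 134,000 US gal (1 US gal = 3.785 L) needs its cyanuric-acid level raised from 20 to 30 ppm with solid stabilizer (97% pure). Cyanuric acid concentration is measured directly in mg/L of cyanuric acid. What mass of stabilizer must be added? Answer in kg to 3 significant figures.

Volume: 134,000 US gal × 3.785 L/gal = 507,190 L.
CYA to add: (30 − 20) = 10 mg/L × 507,190 L = 5072 g cyanuric acid.
At 97% purity: 5072 / 0.97 = 5229 g product.

5.23 kg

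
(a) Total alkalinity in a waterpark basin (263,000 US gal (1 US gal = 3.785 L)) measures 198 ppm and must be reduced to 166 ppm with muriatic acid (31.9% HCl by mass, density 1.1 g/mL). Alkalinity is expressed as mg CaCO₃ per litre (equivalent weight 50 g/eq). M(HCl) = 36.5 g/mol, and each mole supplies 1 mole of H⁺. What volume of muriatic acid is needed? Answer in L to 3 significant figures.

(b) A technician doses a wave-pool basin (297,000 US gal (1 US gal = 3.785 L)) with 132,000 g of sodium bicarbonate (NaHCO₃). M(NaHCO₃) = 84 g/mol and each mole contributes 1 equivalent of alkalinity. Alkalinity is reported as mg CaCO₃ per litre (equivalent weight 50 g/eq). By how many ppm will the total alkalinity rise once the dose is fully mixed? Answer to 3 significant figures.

(a) Volume: 263,000 US gal × 3.785 L/gal = 995,455 L.
(a) Alkalinity to neutralize: (198 − 166) = 32 mg/L as CaCO₃ × 995,455 L = 31,850 g as CaCO₃.
(a) Equivalents of H⁺ required: 31,850 ÷ 50 g/eq = 637.1 eq = 637.1 mol HCl.
(a) Mass of HCl: 637.1 × 36.5 = 23,250 g.
(a) Mass of 31.9% solution: 23,250 / 0.319 = 72,900 g.
(a) Volume: 72,900 g ÷ 1.1 g/mL = 66,270 mL.

(b) Volume: 297,000 US gal × 3.785 L/gal = 1,124,145 L.
(b) Moles of NaHCO₃: 132,000 g ÷ 84 g/mol = 1571 mol → 1571 eq of alkalinity.
(b) As CaCO₃: 1571 eq × 50 g/eq = 78,570 g.
(b) Rise: 78,570 g / 1,124,145 L × 1000 = 69.89 mg/L.

(a) 66.3 L; (b) 69.9 ppm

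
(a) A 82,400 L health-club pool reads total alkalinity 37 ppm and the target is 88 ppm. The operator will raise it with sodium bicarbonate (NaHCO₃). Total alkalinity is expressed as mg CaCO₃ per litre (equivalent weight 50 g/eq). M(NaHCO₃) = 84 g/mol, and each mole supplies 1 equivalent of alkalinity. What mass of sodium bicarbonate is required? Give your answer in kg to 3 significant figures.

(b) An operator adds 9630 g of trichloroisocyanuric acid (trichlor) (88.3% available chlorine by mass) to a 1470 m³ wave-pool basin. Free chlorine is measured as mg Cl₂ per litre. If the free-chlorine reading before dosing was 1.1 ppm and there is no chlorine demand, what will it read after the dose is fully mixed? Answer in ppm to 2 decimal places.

(a) Alkalinity to add: (88 − 37) = 51 mg/L as CaCO₃ × 82,400 L = 4202 g as CaCO₃.
(a) Equivalents: 4202 g ÷ 50 g/eq = 84.05 eq.
(a) NaHCO₃ supplies 1 eq per mole → 84.05 mol.
(a) Mass: 84.05 mol × 84 g/mol = 7060 g.

(b) Volume: 1470 m³ = 1,470,000 L.
(b) Available chlorine delivered: 9630 g × 0.883 = 8503 g as Cl₂.
(b) Concentration rise: 8503 g / 1,470,000 L = 5.785 mg/L = 5.78 ppm.
(b) Final FC: 1.1 + 5.78 = 6.88 ppm.

(a) 7.06 kg; (b) 6.88 ppm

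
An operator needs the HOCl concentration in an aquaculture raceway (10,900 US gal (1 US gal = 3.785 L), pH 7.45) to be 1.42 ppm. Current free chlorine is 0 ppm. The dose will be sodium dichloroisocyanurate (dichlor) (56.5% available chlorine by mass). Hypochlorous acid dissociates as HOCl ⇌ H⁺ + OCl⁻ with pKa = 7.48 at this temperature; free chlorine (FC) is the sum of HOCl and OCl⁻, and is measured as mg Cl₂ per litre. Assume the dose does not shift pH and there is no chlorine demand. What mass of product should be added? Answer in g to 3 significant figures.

Volume: 10,900 US gal × 3.785 L/gal = 41,256 L.
[OCl⁻]/[HOCl] = 10^(pH − pKa) = 10^(7.45 − 7.48) = 0.9333; fraction as HOCl = 1/(1 + 0.9333) = 0.5173.
Free chlorine required for 1.42 ppm HOCl: 1.42 / 0.5173 = 2.745 ppm.
FC to add: 2.745 − 0 = 2.745 mg/L as Cl₂.
Cl₂ equivalent: 2.745 mg/L × 41,256 L = 113.3 g.
Product at 56.5% available Cl: 113.3 / 0.565 = 200.5 g.

200 g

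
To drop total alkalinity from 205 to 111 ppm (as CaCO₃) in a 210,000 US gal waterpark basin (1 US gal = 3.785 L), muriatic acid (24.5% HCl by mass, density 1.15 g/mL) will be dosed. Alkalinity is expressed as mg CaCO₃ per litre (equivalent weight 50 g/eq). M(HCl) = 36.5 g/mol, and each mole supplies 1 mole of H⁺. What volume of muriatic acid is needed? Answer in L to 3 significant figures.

Volume: 210,000 US gal × 3.785 L/gal = 794,850 L.
Alkalinity to neutralize: (205 − 111) = 94 mg/L as CaCO₃ × 794,850 L = 74,720 g as CaCO₃.
Equivalents of H⁺ required: 74,720 ÷ 50 g/eq = 1494 eq = 1494 mol HCl.
Mass of HCl: 1494 × 36.5 = 54,540 g.
Mass of 24.5% solution: 54,540 / 0.245 = 222,600 g.
Volume: 222,600 g ÷ 1.15 g/mL = 193,600 mL.

194 L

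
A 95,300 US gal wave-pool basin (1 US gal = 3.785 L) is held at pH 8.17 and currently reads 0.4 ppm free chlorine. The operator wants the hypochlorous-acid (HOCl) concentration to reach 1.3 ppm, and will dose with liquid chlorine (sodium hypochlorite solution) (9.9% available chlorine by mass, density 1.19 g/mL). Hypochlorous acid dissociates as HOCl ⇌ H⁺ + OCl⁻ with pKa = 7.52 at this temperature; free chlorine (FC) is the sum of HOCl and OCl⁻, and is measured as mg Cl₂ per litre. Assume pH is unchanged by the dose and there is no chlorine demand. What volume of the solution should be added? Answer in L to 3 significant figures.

Volume: 95,300 US gal × 3.785 L/gal = 360,710 L.
[OCl⁻]/[HOCl] = 10^(pH − pKa) = 10^(8.17 − 7.52) = 4.467; fraction as HOCl = 1/(1 + 4.467) = 0.1829.
Free chlorine required for 1.3 ppm HOCl: 1.3 / 0.1829 = 7.107 ppm.
FC to add: 7.107 − 0.4 = 6.707 mg/L as Cl₂.
Cl₂ equivalent: 6.707 mg/L × 360,710 L = 2419 g.
Product at 9.9% available Cl: 2419 / 0.099 = 24,440 g.
Volume: 24,440 g ÷ 1.19 g/mL = 20,540 mL.

20.5 L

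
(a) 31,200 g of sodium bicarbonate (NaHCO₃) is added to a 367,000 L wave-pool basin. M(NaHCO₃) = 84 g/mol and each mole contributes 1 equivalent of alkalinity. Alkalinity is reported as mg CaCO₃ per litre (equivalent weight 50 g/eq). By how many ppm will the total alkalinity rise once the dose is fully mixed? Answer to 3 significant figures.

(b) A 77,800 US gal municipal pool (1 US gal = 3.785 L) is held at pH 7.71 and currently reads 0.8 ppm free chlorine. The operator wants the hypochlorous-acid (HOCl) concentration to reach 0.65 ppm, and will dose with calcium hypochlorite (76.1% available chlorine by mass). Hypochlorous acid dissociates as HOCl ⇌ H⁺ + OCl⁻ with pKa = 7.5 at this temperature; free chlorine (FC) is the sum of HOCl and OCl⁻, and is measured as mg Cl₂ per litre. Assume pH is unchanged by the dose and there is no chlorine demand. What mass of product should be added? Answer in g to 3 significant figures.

(a) 50.6 ppm; (b) 350 g

(a) Moles of NaHCO₃: 31,200 g ÷ 84 g/mol = 371.4 mol → 371.4 eq of alkalinity.
(a) As CaCO₃: 371.4 eq × 50 g/eq = 18,570 g.
(a) Rise: 18,570 g / 367,000 L × 1000 = 50.6 mg/L.

(b) Volume: 77,800 US gal × 3.785 L/gal = 294,473 L.
(b) [OCl⁻]/[HOCl] = 10^(pH − pKa) = 10^(7.71 − 7.5) = 1.622; fraction as HOCl = 1/(1 + 1.622) = 0.3814.
(b) Free chlorine required for 0.65 ppm HOCl: 0.65 / 0.3814 = 1.704 ppm.
(b) FC to add: 1.704 − 0.8 = 0.9042 mg/L as Cl₂.
(b) Cl₂ equivalent: 0.9042 mg/L × 294,473 L = 266.3 g.
(b) Product at 76.1% available Cl: 266.3 / 0.761 = 349.9 g.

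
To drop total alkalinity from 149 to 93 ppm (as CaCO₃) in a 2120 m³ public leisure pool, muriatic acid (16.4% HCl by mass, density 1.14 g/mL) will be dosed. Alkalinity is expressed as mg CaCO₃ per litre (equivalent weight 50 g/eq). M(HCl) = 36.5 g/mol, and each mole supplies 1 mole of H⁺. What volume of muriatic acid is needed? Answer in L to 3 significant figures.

464 L

Volume: 2120 m³ = 2,120,000 L.
Alkalinity to neutralize: (149 − 93) = 56 mg/L as CaCO₃ × 2,120,000 L = 118,700 g as CaCO₃.
Equivalents of H⁺ required: 118,700 ÷ 50 g/eq = 2374 eq = 2374 mol HCl.
Mass of HCl: 2374 × 36.5 = 86,670 g.
Mass of 16.4% solution: 86,670 / 0.164 = 528,400 g.
Volume: 528,400 g ÷ 1.14 g/mL = 463,600 mL.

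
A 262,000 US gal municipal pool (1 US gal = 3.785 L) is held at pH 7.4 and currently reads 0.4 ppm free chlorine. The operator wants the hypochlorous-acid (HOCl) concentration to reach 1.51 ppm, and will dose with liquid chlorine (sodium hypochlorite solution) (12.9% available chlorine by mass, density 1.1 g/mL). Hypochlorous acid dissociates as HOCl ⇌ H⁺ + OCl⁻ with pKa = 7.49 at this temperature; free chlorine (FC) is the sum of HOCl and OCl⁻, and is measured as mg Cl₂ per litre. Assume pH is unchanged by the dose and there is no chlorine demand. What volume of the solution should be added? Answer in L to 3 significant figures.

Volume: 262,000 US gal × 3.785 L/gal = 991,670 L.
[OCl⁻]/[HOCl] = 10^(pH − pKa) = 10^(7.4 − 7.49) = 0.8128; fraction as HOCl = 1/(1 + 0.8128) = 0.5516.
Free chlorine required for 1.51 ppm HOCl: 1.51 / 0.5516 = 2.737 ppm.
FC to add: 2.737 − 0.4 = 2.337 mg/L as Cl₂.
Cl₂ equivalent: 2.337 mg/L × 991,670 L = 2318 g.
Product at 12.9% available Cl: 2318 / 0.129 = 17,970 g.
Volume: 17,970 g ÷ 1.1 g/mL = 16,330 mL.

16.3 L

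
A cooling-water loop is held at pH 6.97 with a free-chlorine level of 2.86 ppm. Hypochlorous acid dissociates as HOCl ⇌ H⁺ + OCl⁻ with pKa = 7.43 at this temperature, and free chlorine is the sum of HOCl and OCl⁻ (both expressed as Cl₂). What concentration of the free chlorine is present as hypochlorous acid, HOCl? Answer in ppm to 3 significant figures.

[OCl⁻]/[HOCl] = 10^(pH − pKa) = 10^(6.97 − 7.43) = 10^-0.46 = 0.3467.
Fraction as HOCl = 1 / (1 + 0.3467) = 0.7425.
HOCl = 0.7425 × 2.86 ppm = 2.124 ppm.

2.12 ppm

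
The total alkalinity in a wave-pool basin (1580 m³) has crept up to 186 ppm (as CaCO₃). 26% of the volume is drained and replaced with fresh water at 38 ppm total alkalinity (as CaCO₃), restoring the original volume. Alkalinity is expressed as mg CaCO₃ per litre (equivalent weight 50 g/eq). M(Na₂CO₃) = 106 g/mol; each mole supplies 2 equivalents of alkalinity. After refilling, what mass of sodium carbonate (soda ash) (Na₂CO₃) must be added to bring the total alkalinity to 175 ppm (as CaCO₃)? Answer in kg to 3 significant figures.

46.0 kg

Volume: 1580 m³ = 1,580,000 L.
After draining 26% and refilling: 186 × 0.74 + 38 × 0.26 = 147.52 ppm.
Deficit to target: 175 − 147.52 = 27.48 mg/L.
As CaCO₃: 27.48 mg/L × 1,580,000 L = 43,420 g; ÷ 50 g/eq ÷ 2 = 434.2 mol Na₂CO₃.
Mass: 434.2 × 106 = 46,020 g.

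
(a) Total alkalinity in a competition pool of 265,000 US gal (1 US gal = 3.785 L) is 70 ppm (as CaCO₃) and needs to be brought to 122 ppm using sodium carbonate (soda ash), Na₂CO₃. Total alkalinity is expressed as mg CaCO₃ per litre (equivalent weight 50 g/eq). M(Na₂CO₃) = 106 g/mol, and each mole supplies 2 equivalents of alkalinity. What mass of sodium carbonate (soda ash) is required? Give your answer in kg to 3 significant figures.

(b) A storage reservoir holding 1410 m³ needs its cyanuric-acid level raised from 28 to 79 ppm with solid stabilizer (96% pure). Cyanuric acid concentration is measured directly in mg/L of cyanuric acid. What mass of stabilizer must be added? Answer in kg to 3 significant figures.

(a) Volume: 265,000 US gal × 3.785 L/gal = 1,003,025 L.
(a) Alkalinity to add: (122 − 70) = 52 mg/L as CaCO₃ × 1,003,025 L = 52,160 g as CaCO₃.
(a) Equivalents: 52,160 g ÷ 50 g/eq = 1043 eq.
(a) Each mole of Na₂CO₃ supplies 2 eq, so 1043 / 2 = 521.6 mol.
(a) Mass: 521.6 mol × 106 g/mol = 55,290 g.

(b) Volume: 1410 m³ = 1,410,000 L.
(b) CYA to add: (79 − 28) = 51 mg/L × 1,410,000 L = 71,910 g cyanuric acid.
(b) At 96% purity: 71,910 / 0.96 = 74,910 g product.

(a) 55.3 kg; (b) 74.9 kg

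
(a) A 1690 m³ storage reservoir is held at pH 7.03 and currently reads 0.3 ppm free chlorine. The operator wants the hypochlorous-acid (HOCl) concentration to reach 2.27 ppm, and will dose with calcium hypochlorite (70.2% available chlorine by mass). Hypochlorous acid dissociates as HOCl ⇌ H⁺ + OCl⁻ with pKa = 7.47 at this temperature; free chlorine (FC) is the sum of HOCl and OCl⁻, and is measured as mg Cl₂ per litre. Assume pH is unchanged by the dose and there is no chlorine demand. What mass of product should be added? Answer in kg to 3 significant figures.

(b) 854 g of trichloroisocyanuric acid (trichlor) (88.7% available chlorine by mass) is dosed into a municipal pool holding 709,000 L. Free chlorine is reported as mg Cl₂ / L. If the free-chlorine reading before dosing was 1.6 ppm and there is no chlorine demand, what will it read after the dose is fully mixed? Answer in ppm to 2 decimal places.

(a) Volume: 1690 m³ = 1,690,000 L.
(a) [OCl⁻]/[HOCl] = 10^(pH − pKa) = 10^(7.03 − 7.47) = 0.3631; fraction as HOCl = 1/(1 + 0.3631) = 0.7336.
(a) Free chlorine required for 2.27 ppm HOCl: 2.27 / 0.7336 = 3.094 ppm.
(a) FC to add: 3.094 − 0.3 = 2.794 mg/L as Cl₂.
(a) Cl₂ equivalent: 2.794 mg/L × 1,690,000 L = 4722 g.
(a) Product at 70.2% available Cl: 4722 / 0.702 = 6727 g.

(b) Available chlorine delivered: 854 g × 0.887 = 757.5 g as Cl₂.
(b) Concentration rise: 757.5 g / 709,000 L = 1.068 mg/L = 1.07 ppm.
(b) Final FC: 1.6 + 1.07 = 2.67 ppm.

(a) 6.73 kg; (b) 2.67 ppm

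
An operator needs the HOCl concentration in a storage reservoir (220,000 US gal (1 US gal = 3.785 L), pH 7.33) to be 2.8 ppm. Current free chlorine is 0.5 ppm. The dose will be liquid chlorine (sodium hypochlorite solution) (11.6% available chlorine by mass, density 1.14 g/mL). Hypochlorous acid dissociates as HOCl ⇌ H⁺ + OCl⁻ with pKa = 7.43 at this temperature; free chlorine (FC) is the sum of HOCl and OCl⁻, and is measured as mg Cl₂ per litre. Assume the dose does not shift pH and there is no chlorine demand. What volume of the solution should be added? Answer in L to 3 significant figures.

Volume: 220,000 US gal × 3.785 L/gal = 832,700 L.
[OCl⁻]/[HOCl] = 10^(pH − pKa) = 10^(7.33 − 7.43) = 0.7943; fraction as HOCl = 1/(1 + 0.7943) = 0.5573.
Free chlorine required for 2.8 ppm HOCl: 2.8 / 0.5573 = 5.024 ppm.
FC to add: 5.024 − 0.5 = 4.524 mg/L as Cl₂.
Cl₂ equivalent: 4.524 mg/L × 832,700 L = 3767 g.
Product at 11.6% available Cl: 3767 / 0.116 = 32,480 g.
Volume: 32,480 g ÷ 1.14 g/mL = 28,490 mL.

28.5 L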